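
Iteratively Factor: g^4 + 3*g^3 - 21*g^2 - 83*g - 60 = (g + 1)*(g^3 + 2*g^2 - 23*g - 60) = (g + 1)*(g + 3)*(g^2 - g - 20) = (g - 5)*(g + 1)*(g + 3)*(g + 4)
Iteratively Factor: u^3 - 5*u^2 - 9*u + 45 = (u - 5)*(u^2 - 9) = (u - 5)*(u - 3)*(u + 3)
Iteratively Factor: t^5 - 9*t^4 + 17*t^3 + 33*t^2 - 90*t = (t)*(t^4 - 9*t^3 + 17*t^2 + 33*t - 90) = t*(t + 2)*(t^3 - 11*t^2 + 39*t - 45) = t*(t - 3)*(t + 2)*(t^2 - 8*t + 15) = t*(t - 5)*(t - 3)*(t + 2)*(t - 3)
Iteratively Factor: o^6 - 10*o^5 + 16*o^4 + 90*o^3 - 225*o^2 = (o)*(o^5 - 10*o^4 + 16*o^3 + 90*o^2 - 225*o) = o^2*(o^4 - 10*o^3 + 16*o^2 + 90*o - 225) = o^2*(o - 5)*(o^3 - 5*o^2 - 9*o + 45) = o^2*(o - 5)^2*(o^2 - 9) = o^2*(o - 5)^2*(o + 3)*(o - 3)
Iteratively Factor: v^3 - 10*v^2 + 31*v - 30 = (v - 3)*(v^2 - 7*v + 10) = (v - 3)*(v - 2)*(v - 5)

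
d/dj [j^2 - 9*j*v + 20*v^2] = 2*j - 9*v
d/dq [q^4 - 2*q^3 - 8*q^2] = 2*q*(2*q^2 - 3*q - 8)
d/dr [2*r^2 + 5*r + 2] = 4*r + 5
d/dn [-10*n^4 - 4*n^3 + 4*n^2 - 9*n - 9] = -40*n^3 - 12*n^2 + 8*n - 9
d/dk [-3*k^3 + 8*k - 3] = 8 - 9*k^2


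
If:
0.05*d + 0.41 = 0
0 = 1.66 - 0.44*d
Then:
No Solution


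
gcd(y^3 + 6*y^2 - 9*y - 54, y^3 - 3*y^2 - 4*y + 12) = y - 3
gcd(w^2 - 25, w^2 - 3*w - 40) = w + 5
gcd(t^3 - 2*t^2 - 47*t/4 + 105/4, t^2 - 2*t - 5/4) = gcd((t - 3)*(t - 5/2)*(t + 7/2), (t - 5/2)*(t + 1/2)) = t - 5/2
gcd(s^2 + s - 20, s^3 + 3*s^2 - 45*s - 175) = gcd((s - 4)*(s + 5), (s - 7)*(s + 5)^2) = s + 5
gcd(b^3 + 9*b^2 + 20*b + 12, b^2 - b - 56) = 1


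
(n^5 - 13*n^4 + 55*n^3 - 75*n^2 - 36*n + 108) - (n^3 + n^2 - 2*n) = n^5 - 13*n^4 + 54*n^3 - 76*n^2 - 34*n + 108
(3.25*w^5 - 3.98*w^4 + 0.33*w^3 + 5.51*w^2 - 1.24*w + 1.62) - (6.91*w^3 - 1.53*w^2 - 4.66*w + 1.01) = 3.25*w^5 - 3.98*w^4 - 6.58*w^3 + 7.04*w^2 + 3.42*w + 0.61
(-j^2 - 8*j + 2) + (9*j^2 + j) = 8*j^2 - 7*j + 2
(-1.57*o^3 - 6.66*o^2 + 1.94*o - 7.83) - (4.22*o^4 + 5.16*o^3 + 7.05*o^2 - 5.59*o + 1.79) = -4.22*o^4 - 6.73*o^3 - 13.71*o^2 + 7.53*o - 9.62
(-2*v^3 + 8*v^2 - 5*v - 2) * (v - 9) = -2*v^4 + 26*v^3 - 77*v^2 + 43*v + 18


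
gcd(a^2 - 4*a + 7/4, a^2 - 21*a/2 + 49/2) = a - 7/2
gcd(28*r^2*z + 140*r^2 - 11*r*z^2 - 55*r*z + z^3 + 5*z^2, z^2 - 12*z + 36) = 1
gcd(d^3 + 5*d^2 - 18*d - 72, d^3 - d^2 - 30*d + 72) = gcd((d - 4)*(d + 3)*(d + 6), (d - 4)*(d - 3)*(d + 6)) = d^2 + 2*d - 24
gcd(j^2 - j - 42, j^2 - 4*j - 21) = j - 7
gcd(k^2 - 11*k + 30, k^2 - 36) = k - 6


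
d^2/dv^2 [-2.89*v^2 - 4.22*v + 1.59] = -5.78000000000000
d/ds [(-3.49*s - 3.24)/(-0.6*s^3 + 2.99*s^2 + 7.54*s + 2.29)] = (-4.188*s^3 + 4.6031*s^2 + 19.3752*s + 16.4375)/(0.36*s^6 - 3.588*s^5 - 0.107899999999999*s^4 + 42.3412*s^3 + 70.5458*s^2 + 34.5332*s + 5.2441)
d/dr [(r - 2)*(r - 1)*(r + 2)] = 3*r^2 - 2*r - 4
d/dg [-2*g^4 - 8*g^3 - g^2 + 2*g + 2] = -8*g^3 - 24*g^2 - 2*g + 2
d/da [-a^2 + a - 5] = 1 - 2*a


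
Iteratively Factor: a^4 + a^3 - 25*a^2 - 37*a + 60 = (a + 4)*(a^3 - 3*a^2 - 13*a + 15) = (a - 5)*(a + 4)*(a^2 + 2*a - 3) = (a - 5)*(a - 1)*(a + 4)*(a + 3)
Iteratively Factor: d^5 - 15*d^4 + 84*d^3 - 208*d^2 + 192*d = (d - 4)*(d^4 - 11*d^3 + 40*d^2 - 48*d) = (d - 4)*(d - 3)*(d^3 - 8*d^2 + 16*d) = (d - 4)^2*(d - 3)*(d^2 - 4*d) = (d - 4)^3*(d - 3)*(d)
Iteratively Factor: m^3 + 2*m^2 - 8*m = (m - 2)*(m^2 + 4*m) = (m - 2)*(m + 4)*(m)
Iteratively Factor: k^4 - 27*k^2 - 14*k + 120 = (k + 3)*(k^3 - 3*k^2 - 18*k + 40) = (k + 3)*(k + 4)*(k^2 - 7*k + 10) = (k - 5)*(k + 3)*(k + 4)*(k - 2)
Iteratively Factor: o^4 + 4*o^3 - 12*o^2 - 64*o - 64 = (o + 2)*(o^3 + 2*o^2 - 16*o - 32) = (o - 4)*(o + 2)*(o^2 + 6*o + 8) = (o - 4)*(o + 2)*(o + 4)*(o + 2)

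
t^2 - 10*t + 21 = (t - 7)*(t - 3)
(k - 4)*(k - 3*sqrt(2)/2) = k^2 - 4*k - 3*sqrt(2)*k/2 + 6*sqrt(2)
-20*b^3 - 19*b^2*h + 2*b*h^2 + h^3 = (-4*b + h)*(b + h)*(5*b + h)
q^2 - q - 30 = (q - 6)*(q + 5)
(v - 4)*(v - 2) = v^2 - 6*v + 8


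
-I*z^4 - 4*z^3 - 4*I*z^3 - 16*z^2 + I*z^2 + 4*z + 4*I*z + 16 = (z + 1)*(z + 4)*(z - 4*I)*(-I*z + I)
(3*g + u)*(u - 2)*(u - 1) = 3*g*u^2 - 9*g*u + 6*g + u^3 - 3*u^2 + 2*u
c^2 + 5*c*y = c*(c + 5*y)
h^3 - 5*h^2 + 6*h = h*(h - 3)*(h - 2)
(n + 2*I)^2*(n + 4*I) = n^3 + 8*I*n^2 - 20*n - 16*I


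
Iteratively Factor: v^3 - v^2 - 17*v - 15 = (v - 5)*(v^2 + 4*v + 3) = (v - 5)*(v + 1)*(v + 3)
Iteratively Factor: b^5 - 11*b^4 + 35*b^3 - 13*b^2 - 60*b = (b - 5)*(b^4 - 6*b^3 + 5*b^2 + 12*b) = (b - 5)*(b - 4)*(b^3 - 2*b^2 - 3*b) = (b - 5)*(b - 4)*(b - 3)*(b^2 + b) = b*(b - 5)*(b - 4)*(b - 3)*(b + 1)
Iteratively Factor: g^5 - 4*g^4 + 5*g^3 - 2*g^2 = (g)*(g^4 - 4*g^3 + 5*g^2 - 2*g) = g*(g - 2)*(g^3 - 2*g^2 + g) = g*(g - 2)*(g - 1)*(g^2 - g) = g^2*(g - 2)*(g - 1)*(g - 1)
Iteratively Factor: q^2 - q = (q)*(q - 1)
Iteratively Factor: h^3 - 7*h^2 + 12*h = (h - 3)*(h^2 - 4*h) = h*(h - 3)*(h - 4)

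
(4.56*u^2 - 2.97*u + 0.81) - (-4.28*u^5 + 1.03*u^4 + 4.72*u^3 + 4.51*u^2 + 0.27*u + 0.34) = 4.28*u^5 - 1.03*u^4 - 4.72*u^3 + 0.0499999999999998*u^2 - 3.24*u + 0.47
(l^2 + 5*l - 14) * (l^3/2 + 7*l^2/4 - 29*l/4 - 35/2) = l^5/2 + 17*l^4/4 - 11*l^3/2 - 313*l^2/4 + 14*l + 245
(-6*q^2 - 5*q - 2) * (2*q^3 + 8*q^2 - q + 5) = -12*q^5 - 58*q^4 - 38*q^3 - 41*q^2 - 23*q - 10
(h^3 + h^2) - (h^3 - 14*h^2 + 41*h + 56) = 15*h^2 - 41*h - 56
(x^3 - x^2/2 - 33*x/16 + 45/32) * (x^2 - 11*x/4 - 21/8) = x^5 - 13*x^4/4 - 53*x^3/16 + 537*x^2/64 + 99*x/64 - 945/256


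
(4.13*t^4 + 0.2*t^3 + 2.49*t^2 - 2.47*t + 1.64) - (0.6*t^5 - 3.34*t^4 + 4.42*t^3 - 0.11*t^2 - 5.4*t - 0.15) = -0.6*t^5 + 7.47*t^4 - 4.22*t^3 + 2.6*t^2 + 2.93*t + 1.79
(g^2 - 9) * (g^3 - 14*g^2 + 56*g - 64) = g^5 - 14*g^4 + 47*g^3 + 62*g^2 - 504*g + 576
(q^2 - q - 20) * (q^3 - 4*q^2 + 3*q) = q^5 - 5*q^4 - 13*q^3 + 77*q^2 - 60*q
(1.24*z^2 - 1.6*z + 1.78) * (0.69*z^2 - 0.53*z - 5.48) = 0.8556*z^4 - 1.7612*z^3 - 4.719*z^2 + 7.8246*z - 9.7544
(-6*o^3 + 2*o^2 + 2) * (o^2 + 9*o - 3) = -6*o^5 - 52*o^4 + 36*o^3 - 4*o^2 + 18*o - 6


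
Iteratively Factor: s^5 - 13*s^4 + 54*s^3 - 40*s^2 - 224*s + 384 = (s + 2)*(s^4 - 15*s^3 + 84*s^2 - 208*s + 192) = (s - 4)*(s + 2)*(s^3 - 11*s^2 + 40*s - 48) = (s - 4)*(s - 3)*(s + 2)*(s^2 - 8*s + 16) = (s - 4)^2*(s - 3)*(s + 2)*(s - 4)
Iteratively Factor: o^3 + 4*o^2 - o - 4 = (o + 1)*(o^2 + 3*o - 4) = (o - 1)*(o + 1)*(o + 4)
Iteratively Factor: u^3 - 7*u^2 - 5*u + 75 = (u - 5)*(u^2 - 2*u - 15) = (u - 5)*(u + 3)*(u - 5)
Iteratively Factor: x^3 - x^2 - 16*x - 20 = (x - 5)*(x^2 + 4*x + 4) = (x - 5)*(x + 2)*(x + 2)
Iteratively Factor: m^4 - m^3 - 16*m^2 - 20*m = (m + 2)*(m^3 - 3*m^2 - 10*m) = m*(m + 2)*(m^2 - 3*m - 10) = m*(m + 2)^2*(m - 5)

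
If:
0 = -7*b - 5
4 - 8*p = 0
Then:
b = -5/7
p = 1/2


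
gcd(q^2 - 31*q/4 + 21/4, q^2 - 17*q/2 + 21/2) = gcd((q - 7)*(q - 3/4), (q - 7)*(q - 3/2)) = q - 7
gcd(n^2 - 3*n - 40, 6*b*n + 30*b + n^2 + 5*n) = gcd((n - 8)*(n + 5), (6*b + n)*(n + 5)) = n + 5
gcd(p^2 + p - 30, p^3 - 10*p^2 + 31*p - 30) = p - 5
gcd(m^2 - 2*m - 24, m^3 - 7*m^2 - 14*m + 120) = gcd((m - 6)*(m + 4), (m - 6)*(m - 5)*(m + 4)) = m^2 - 2*m - 24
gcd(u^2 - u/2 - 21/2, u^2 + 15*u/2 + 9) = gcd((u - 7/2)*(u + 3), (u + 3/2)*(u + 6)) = 1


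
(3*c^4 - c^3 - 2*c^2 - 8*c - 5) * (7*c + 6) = 21*c^5 + 11*c^4 - 20*c^3 - 68*c^2 - 83*c - 30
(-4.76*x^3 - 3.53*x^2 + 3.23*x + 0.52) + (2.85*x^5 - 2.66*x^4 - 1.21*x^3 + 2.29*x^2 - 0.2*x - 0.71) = 2.85*x^5 - 2.66*x^4 - 5.97*x^3 - 1.24*x^2 + 3.03*x - 0.19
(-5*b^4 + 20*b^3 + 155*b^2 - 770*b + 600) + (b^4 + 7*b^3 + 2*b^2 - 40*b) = -4*b^4 + 27*b^3 + 157*b^2 - 810*b + 600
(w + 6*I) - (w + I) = 5*I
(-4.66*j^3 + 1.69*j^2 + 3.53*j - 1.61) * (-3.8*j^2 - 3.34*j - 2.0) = 17.708*j^5 + 9.1424*j^4 - 9.7386*j^3 - 9.0522*j^2 - 1.6826*j + 3.22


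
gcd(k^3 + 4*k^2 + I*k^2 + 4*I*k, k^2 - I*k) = k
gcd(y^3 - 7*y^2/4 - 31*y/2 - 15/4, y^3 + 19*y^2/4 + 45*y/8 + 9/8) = y^2 + 13*y/4 + 3/4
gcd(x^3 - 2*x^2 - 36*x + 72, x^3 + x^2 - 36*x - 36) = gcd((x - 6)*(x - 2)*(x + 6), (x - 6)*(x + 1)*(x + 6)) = x^2 - 36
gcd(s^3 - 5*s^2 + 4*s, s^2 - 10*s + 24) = s - 4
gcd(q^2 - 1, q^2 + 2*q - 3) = q - 1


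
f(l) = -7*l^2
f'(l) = -14*l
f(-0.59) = -2.44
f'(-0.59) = 8.26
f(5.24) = -192.20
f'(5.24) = -73.36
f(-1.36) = -12.95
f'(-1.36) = 19.04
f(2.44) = -41.68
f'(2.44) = -34.16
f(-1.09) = -8.32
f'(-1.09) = 15.26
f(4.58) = -146.83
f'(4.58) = -64.12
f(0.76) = -4.04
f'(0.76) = -10.64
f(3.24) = -73.48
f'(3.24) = -45.36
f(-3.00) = -63.00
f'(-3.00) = 42.00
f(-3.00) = -63.00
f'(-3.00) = 42.00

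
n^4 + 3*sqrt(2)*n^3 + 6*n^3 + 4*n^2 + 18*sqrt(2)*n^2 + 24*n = n*(n + 6)*(n + sqrt(2))*(n + 2*sqrt(2))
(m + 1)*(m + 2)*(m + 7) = m^3 + 10*m^2 + 23*m + 14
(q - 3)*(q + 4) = q^2 + q - 12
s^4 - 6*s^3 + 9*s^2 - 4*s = s*(s - 4)*(s - 1)^2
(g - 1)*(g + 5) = g^2 + 4*g - 5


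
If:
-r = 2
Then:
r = -2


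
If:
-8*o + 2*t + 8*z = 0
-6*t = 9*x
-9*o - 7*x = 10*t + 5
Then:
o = 64*z/91 - 15/91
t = -108*z/91 - 60/91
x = 72*z/91 + 40/91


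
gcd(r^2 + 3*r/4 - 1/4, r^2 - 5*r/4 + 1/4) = r - 1/4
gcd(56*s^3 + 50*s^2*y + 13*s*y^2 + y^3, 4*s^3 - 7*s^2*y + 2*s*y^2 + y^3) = 4*s + y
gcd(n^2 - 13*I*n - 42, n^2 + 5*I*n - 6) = 1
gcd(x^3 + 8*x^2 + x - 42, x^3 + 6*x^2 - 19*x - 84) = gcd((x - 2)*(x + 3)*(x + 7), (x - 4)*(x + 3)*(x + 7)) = x^2 + 10*x + 21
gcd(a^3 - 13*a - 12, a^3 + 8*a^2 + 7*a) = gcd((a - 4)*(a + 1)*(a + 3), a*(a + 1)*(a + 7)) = a + 1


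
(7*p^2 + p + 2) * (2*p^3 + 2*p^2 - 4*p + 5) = 14*p^5 + 16*p^4 - 22*p^3 + 35*p^2 - 3*p + 10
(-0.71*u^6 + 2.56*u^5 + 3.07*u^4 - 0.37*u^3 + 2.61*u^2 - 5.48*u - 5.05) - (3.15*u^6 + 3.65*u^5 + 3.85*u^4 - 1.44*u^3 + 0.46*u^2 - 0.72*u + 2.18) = -3.86*u^6 - 1.09*u^5 - 0.78*u^4 + 1.07*u^3 + 2.15*u^2 - 4.76*u - 7.23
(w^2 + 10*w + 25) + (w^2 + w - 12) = 2*w^2 + 11*w + 13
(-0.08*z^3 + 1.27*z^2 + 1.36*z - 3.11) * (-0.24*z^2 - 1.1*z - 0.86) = 0.0192*z^5 - 0.2168*z^4 - 1.6546*z^3 - 1.8418*z^2 + 2.2514*z + 2.6746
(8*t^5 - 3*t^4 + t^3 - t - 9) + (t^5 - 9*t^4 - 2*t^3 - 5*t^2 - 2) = 9*t^5 - 12*t^4 - t^3 - 5*t^2 - t - 11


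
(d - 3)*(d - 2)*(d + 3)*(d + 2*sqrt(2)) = d^4 - 2*d^3 + 2*sqrt(2)*d^3 - 9*d^2 - 4*sqrt(2)*d^2 - 18*sqrt(2)*d + 18*d + 36*sqrt(2)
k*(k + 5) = k^2 + 5*k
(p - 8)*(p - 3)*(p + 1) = p^3 - 10*p^2 + 13*p + 24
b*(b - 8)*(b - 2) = b^3 - 10*b^2 + 16*b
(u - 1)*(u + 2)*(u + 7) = u^3 + 8*u^2 + 5*u - 14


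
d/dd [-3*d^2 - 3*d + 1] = -6*d - 3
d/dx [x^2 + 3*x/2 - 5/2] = 2*x + 3/2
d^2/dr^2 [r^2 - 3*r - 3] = 2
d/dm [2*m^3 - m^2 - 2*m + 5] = 6*m^2 - 2*m - 2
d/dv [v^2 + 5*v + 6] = 2*v + 5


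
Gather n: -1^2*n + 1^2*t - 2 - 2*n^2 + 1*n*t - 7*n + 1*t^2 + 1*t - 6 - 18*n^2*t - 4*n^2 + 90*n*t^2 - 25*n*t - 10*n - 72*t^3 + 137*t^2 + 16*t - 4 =n^2*(-18*t - 6) + n*(90*t^2 - 24*t - 18) - 72*t^3 + 138*t^2 + 18*t - 12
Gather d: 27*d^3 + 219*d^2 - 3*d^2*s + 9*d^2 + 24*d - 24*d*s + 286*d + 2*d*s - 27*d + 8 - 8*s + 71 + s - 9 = 27*d^3 + d^2*(228 - 3*s) + d*(283 - 22*s) - 7*s + 70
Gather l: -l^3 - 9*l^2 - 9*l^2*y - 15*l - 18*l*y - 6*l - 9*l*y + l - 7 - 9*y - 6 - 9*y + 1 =-l^3 + l^2*(-9*y - 9) + l*(-27*y - 20) - 18*y - 12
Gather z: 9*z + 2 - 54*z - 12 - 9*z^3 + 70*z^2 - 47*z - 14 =-9*z^3 + 70*z^2 - 92*z - 24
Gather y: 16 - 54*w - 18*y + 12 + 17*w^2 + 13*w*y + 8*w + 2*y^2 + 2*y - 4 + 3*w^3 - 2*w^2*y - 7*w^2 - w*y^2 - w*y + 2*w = 3*w^3 + 10*w^2 - 44*w + y^2*(2 - w) + y*(-2*w^2 + 12*w - 16) + 24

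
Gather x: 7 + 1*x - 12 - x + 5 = 0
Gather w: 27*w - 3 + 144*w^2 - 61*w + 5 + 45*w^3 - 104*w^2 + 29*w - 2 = 45*w^3 + 40*w^2 - 5*w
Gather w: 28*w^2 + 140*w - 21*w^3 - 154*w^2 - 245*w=-21*w^3 - 126*w^2 - 105*w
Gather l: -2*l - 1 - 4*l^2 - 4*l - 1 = -4*l^2 - 6*l - 2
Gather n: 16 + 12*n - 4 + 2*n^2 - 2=2*n^2 + 12*n + 10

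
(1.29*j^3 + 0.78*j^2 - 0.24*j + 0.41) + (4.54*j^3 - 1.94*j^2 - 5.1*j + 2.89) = 5.83*j^3 - 1.16*j^2 - 5.34*j + 3.3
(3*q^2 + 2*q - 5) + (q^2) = 4*q^2 + 2*q - 5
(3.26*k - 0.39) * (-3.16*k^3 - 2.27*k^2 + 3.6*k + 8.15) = -10.3016*k^4 - 6.1678*k^3 + 12.6213*k^2 + 25.165*k - 3.1785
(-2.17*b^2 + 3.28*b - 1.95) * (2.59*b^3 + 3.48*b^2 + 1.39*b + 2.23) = -5.6203*b^5 + 0.943599999999999*b^4 + 3.3476*b^3 - 7.0659*b^2 + 4.6039*b - 4.3485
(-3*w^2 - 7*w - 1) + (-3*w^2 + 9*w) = -6*w^2 + 2*w - 1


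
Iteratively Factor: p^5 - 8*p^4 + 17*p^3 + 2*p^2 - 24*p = (p)*(p^4 - 8*p^3 + 17*p^2 + 2*p - 24) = p*(p - 2)*(p^3 - 6*p^2 + 5*p + 12) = p*(p - 4)*(p - 2)*(p^2 - 2*p - 3) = p*(p - 4)*(p - 2)*(p + 1)*(p - 3)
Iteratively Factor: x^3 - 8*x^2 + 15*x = (x - 3)*(x^2 - 5*x) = (x - 5)*(x - 3)*(x)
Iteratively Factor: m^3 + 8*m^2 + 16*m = (m + 4)*(m^2 + 4*m) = m*(m + 4)*(m + 4)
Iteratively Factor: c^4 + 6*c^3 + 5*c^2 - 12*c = (c - 1)*(c^3 + 7*c^2 + 12*c) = c*(c - 1)*(c^2 + 7*c + 12) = c*(c - 1)*(c + 4)*(c + 3)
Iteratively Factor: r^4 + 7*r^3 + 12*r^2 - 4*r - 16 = (r - 1)*(r^3 + 8*r^2 + 20*r + 16) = (r - 1)*(r + 2)*(r^2 + 6*r + 8) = (r - 1)*(r + 2)^2*(r + 4)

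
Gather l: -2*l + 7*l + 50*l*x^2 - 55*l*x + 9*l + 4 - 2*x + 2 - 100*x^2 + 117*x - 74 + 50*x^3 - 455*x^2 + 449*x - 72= l*(50*x^2 - 55*x + 14) + 50*x^3 - 555*x^2 + 564*x - 140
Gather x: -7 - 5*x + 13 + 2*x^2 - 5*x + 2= 2*x^2 - 10*x + 8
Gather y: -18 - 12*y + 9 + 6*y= -6*y - 9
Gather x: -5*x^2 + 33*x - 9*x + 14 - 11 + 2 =-5*x^2 + 24*x + 5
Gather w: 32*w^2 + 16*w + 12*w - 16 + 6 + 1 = 32*w^2 + 28*w - 9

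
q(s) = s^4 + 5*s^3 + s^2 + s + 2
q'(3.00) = 250.00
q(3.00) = 230.00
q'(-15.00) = -10154.00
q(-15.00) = 33962.00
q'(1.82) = 78.44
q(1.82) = 48.25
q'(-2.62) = 26.79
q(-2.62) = -36.56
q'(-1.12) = 11.96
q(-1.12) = -3.32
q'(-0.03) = 0.95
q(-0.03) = 1.97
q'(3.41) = 340.85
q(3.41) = 350.51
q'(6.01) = 1423.15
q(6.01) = 2434.20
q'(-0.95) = 9.21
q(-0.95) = -1.52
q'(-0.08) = 0.93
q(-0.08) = 1.92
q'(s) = 4*s^3 + 15*s^2 + 2*s + 1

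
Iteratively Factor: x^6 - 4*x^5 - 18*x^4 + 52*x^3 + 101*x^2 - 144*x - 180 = (x + 2)*(x^5 - 6*x^4 - 6*x^3 + 64*x^2 - 27*x - 90) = (x + 2)*(x + 3)*(x^4 - 9*x^3 + 21*x^2 + x - 30) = (x - 2)*(x + 2)*(x + 3)*(x^3 - 7*x^2 + 7*x + 15) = (x - 3)*(x - 2)*(x + 2)*(x + 3)*(x^2 - 4*x - 5) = (x - 3)*(x - 2)*(x + 1)*(x + 2)*(x + 3)*(x - 5)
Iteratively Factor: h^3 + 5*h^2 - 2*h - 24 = (h - 2)*(h^2 + 7*h + 12) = (h - 2)*(h + 4)*(h + 3)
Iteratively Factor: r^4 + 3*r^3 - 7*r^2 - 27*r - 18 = (r + 3)*(r^3 - 7*r - 6) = (r - 3)*(r + 3)*(r^2 + 3*r + 2) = (r - 3)*(r + 1)*(r + 3)*(r + 2)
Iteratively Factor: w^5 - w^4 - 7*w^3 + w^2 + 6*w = (w)*(w^4 - w^3 - 7*w^2 + w + 6) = w*(w + 1)*(w^3 - 2*w^2 - 5*w + 6) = w*(w + 1)*(w + 2)*(w^2 - 4*w + 3) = w*(w - 3)*(w + 1)*(w + 2)*(w - 1)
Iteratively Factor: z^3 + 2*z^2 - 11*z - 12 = (z - 3)*(z^2 + 5*z + 4) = (z - 3)*(z + 4)*(z + 1)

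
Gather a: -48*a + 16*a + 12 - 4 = 8 - 32*a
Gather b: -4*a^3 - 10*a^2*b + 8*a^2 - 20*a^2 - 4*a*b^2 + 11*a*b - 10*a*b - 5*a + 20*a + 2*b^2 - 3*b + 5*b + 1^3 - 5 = -4*a^3 - 12*a^2 + 15*a + b^2*(2 - 4*a) + b*(-10*a^2 + a + 2) - 4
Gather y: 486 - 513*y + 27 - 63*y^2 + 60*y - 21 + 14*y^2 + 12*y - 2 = -49*y^2 - 441*y + 490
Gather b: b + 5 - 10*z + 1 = b - 10*z + 6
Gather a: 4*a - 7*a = -3*a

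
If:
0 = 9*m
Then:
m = 0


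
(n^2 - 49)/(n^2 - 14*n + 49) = (n + 7)/(n - 7)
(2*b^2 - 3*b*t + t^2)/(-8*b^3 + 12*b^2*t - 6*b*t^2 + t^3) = (-b + t)/(4*b^2 - 4*b*t + t^2)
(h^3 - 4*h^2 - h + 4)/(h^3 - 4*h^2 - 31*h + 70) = (h^3 - 4*h^2 - h + 4)/(h^3 - 4*h^2 - 31*h + 70)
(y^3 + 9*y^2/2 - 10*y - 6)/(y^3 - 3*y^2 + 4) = (y^2 + 13*y/2 + 3)/(y^2 - y - 2)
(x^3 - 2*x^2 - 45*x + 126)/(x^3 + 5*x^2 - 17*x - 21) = (x - 6)/(x + 1)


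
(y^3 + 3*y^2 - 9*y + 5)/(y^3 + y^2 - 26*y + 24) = (y^2 + 4*y - 5)/(y^2 + 2*y - 24)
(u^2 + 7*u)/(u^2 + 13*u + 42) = u/(u + 6)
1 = 1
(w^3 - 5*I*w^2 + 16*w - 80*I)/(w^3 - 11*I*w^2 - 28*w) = (w^2 - I*w + 20)/(w*(w - 7*I))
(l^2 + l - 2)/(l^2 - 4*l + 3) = (l + 2)/(l - 3)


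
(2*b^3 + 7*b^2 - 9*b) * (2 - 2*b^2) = -4*b^5 - 14*b^4 + 22*b^3 + 14*b^2 - 18*b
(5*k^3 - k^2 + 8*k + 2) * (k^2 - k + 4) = 5*k^5 - 6*k^4 + 29*k^3 - 10*k^2 + 30*k + 8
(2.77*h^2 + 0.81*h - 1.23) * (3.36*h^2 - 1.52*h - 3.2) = 9.3072*h^4 - 1.4888*h^3 - 14.228*h^2 - 0.722400000000001*h + 3.936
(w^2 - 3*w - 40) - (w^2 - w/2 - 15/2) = -5*w/2 - 65/2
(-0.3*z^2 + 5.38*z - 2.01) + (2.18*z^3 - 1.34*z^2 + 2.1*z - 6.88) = 2.18*z^3 - 1.64*z^2 + 7.48*z - 8.89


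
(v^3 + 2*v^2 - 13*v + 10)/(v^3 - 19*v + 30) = (v - 1)/(v - 3)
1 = 1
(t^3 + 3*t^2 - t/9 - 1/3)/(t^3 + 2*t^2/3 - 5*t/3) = (9*t^3 + 27*t^2 - t - 3)/(3*t*(3*t^2 + 2*t - 5))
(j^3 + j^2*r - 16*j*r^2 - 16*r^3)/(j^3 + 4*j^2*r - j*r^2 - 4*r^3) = (-j + 4*r)/(-j + r)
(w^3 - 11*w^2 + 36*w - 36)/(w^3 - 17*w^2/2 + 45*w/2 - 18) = 2*(w^2 - 8*w + 12)/(2*w^2 - 11*w + 12)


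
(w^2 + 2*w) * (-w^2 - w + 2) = -w^4 - 3*w^3 + 4*w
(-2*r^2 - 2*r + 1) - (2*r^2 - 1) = -4*r^2 - 2*r + 2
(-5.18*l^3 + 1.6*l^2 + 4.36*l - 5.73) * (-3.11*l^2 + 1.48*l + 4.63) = 16.1098*l^5 - 12.6424*l^4 - 35.175*l^3 + 31.6811*l^2 + 11.7064*l - 26.5299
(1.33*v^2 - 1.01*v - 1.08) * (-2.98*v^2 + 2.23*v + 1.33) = -3.9634*v^4 + 5.9757*v^3 + 2.735*v^2 - 3.7517*v - 1.4364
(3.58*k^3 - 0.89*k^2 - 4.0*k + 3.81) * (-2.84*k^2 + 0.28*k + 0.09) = -10.1672*k^5 + 3.53*k^4 + 11.433*k^3 - 12.0205*k^2 + 0.7068*k + 0.3429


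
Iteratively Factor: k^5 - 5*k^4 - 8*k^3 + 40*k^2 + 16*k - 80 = (k + 2)*(k^4 - 7*k^3 + 6*k^2 + 28*k - 40) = (k - 2)*(k + 2)*(k^3 - 5*k^2 - 4*k + 20) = (k - 2)^2*(k + 2)*(k^2 - 3*k - 10) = (k - 5)*(k - 2)^2*(k + 2)*(k + 2)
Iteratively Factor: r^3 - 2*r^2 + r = (r - 1)*(r^2 - r) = (r - 1)^2*(r)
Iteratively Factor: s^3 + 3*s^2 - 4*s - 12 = (s + 2)*(s^2 + s - 6) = (s + 2)*(s + 3)*(s - 2)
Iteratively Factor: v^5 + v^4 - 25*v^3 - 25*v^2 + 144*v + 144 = (v - 3)*(v^4 + 4*v^3 - 13*v^2 - 64*v - 48) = (v - 3)*(v + 3)*(v^3 + v^2 - 16*v - 16) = (v - 4)*(v - 3)*(v + 3)*(v^2 + 5*v + 4) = (v - 4)*(v - 3)*(v + 1)*(v + 3)*(v + 4)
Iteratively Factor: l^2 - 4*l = (l - 4)*(l)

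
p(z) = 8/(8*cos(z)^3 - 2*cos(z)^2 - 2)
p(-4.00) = -1.57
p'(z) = 8*(24*sin(z)*cos(z)^2 - 4*sin(z)*cos(z))/(8*cos(z)^3 - 2*cos(z)^2 - 2)^2 = 8*(6*cos(z) - 1)*sin(z)*cos(z)/(-4*cos(z)^3 + cos(z)^2 + 1)^2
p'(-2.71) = -0.84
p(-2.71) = -0.83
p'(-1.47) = 0.31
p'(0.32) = 4.85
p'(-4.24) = 4.82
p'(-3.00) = -0.23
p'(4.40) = -4.54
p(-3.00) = -0.68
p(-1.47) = -3.98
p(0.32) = 2.63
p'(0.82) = 323.52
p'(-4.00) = 3.01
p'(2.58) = 1.28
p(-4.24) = -2.53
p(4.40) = -3.30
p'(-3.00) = -0.23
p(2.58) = -0.97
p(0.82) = -20.48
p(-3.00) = -0.68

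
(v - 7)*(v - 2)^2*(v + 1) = v^4 - 10*v^3 + 21*v^2 + 4*v - 28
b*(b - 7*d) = b^2 - 7*b*d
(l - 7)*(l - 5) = l^2 - 12*l + 35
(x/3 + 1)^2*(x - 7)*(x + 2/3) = x^4/9 - x^3/27 - 101*x^2/27 - 85*x/9 - 14/3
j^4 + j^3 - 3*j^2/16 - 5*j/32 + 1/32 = (j - 1/4)^2*(j + 1/2)*(j + 1)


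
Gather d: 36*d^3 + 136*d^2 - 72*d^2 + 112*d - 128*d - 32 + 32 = 36*d^3 + 64*d^2 - 16*d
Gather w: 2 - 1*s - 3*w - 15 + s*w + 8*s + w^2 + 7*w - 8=7*s + w^2 + w*(s + 4) - 21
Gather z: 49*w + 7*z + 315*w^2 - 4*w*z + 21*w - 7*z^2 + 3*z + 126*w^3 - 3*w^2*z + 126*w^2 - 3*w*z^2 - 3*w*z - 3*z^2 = 126*w^3 + 441*w^2 + 70*w + z^2*(-3*w - 10) + z*(-3*w^2 - 7*w + 10)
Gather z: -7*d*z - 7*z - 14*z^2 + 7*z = -7*d*z - 14*z^2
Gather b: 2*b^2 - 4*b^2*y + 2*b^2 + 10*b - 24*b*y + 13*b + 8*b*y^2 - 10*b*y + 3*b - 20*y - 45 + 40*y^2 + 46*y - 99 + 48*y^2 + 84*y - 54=b^2*(4 - 4*y) + b*(8*y^2 - 34*y + 26) + 88*y^2 + 110*y - 198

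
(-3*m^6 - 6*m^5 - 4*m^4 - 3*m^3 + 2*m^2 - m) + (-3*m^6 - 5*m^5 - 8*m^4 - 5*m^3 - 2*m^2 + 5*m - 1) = -6*m^6 - 11*m^5 - 12*m^4 - 8*m^3 + 4*m - 1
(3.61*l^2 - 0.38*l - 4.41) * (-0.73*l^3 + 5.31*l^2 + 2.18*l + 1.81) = -2.6353*l^5 + 19.4465*l^4 + 9.0713*l^3 - 17.7114*l^2 - 10.3016*l - 7.9821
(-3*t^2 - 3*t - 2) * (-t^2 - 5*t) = 3*t^4 + 18*t^3 + 17*t^2 + 10*t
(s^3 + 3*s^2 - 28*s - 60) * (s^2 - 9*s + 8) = s^5 - 6*s^4 - 47*s^3 + 216*s^2 + 316*s - 480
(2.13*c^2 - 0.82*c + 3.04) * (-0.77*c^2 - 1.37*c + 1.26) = -1.6401*c^4 - 2.2867*c^3 + 1.4664*c^2 - 5.198*c + 3.8304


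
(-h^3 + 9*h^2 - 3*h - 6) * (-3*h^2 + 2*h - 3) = 3*h^5 - 29*h^4 + 30*h^3 - 15*h^2 - 3*h + 18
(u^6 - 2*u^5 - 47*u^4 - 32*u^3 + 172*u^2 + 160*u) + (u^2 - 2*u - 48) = u^6 - 2*u^5 - 47*u^4 - 32*u^3 + 173*u^2 + 158*u - 48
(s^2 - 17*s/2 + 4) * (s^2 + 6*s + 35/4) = s^4 - 5*s^3/2 - 153*s^2/4 - 403*s/8 + 35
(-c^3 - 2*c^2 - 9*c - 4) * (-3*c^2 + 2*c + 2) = 3*c^5 + 4*c^4 + 21*c^3 - 10*c^2 - 26*c - 8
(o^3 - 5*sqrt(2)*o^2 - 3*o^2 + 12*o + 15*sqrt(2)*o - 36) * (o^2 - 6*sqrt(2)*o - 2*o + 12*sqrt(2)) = o^5 - 11*sqrt(2)*o^4 - 5*o^4 + 55*sqrt(2)*o^3 + 78*o^3 - 360*o^2 - 138*sqrt(2)*o^2 + 432*o + 360*sqrt(2)*o - 432*sqrt(2)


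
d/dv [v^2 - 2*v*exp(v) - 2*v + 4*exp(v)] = -2*v*exp(v) + 2*v + 2*exp(v) - 2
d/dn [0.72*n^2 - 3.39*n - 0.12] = 1.44*n - 3.39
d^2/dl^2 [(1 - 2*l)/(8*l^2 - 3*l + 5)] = 2*(-(2*l - 1)*(16*l - 3)^2 + 2*(24*l - 7)*(8*l^2 - 3*l + 5))/(8*l^2 - 3*l + 5)^3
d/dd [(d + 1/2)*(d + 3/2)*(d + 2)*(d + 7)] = 4*d^3 + 33*d^2 + 131*d/2 + 139/4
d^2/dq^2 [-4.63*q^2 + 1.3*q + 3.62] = -9.26000000000000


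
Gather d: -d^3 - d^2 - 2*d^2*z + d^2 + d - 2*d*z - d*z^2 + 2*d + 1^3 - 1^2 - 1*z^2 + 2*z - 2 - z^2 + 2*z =-d^3 - 2*d^2*z + d*(-z^2 - 2*z + 3) - 2*z^2 + 4*z - 2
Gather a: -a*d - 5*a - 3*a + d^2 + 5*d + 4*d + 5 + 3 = a*(-d - 8) + d^2 + 9*d + 8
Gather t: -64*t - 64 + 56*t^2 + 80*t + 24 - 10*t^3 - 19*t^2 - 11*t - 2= -10*t^3 + 37*t^2 + 5*t - 42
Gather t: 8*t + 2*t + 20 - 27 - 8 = 10*t - 15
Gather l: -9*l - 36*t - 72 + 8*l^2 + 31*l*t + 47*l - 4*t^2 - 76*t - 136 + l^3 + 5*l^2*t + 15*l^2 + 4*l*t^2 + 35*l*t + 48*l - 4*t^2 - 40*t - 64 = l^3 + l^2*(5*t + 23) + l*(4*t^2 + 66*t + 86) - 8*t^2 - 152*t - 272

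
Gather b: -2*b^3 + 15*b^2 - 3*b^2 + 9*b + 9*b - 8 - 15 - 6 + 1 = -2*b^3 + 12*b^2 + 18*b - 28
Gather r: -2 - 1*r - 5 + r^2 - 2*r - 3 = r^2 - 3*r - 10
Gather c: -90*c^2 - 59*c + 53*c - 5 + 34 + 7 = -90*c^2 - 6*c + 36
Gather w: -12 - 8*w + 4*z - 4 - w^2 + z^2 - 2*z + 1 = -w^2 - 8*w + z^2 + 2*z - 15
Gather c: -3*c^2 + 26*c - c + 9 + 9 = -3*c^2 + 25*c + 18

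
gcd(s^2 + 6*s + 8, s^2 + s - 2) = s + 2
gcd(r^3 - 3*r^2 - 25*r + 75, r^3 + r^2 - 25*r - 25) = r^2 - 25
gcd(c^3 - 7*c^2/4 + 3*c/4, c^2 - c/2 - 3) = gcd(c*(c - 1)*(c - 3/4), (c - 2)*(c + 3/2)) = 1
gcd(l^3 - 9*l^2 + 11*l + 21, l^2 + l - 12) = l - 3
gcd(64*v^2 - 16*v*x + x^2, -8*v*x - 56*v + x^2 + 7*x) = -8*v + x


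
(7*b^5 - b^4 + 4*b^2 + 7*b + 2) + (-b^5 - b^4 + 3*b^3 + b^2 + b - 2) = 6*b^5 - 2*b^4 + 3*b^3 + 5*b^2 + 8*b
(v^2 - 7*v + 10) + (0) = v^2 - 7*v + 10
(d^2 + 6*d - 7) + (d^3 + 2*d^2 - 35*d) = d^3 + 3*d^2 - 29*d - 7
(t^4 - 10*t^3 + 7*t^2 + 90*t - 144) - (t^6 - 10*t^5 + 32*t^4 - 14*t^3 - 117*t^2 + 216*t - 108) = -t^6 + 10*t^5 - 31*t^4 + 4*t^3 + 124*t^2 - 126*t - 36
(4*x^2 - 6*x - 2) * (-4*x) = -16*x^3 + 24*x^2 + 8*x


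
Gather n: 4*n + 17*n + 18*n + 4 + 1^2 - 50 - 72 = 39*n - 117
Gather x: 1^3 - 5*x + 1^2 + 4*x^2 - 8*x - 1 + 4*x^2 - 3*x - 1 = 8*x^2 - 16*x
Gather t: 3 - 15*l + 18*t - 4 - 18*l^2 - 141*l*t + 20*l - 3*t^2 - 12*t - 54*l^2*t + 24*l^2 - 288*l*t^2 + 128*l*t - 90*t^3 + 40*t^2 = 6*l^2 + 5*l - 90*t^3 + t^2*(37 - 288*l) + t*(-54*l^2 - 13*l + 6) - 1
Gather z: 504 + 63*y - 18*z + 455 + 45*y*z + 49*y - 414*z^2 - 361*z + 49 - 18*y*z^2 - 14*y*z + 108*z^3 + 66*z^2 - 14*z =112*y + 108*z^3 + z^2*(-18*y - 348) + z*(31*y - 393) + 1008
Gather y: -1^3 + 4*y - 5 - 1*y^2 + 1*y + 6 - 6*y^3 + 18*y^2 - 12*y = -6*y^3 + 17*y^2 - 7*y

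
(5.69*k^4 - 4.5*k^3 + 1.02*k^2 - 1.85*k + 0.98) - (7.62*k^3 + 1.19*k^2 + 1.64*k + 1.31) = 5.69*k^4 - 12.12*k^3 - 0.17*k^2 - 3.49*k - 0.33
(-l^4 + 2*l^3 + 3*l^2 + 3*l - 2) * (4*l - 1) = -4*l^5 + 9*l^4 + 10*l^3 + 9*l^2 - 11*l + 2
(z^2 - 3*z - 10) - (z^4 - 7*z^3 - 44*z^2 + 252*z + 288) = -z^4 + 7*z^3 + 45*z^2 - 255*z - 298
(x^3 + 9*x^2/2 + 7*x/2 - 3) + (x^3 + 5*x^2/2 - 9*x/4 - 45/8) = 2*x^3 + 7*x^2 + 5*x/4 - 69/8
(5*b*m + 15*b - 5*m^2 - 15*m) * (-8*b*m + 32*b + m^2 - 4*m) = -40*b^2*m^2 + 40*b^2*m + 480*b^2 + 45*b*m^3 - 45*b*m^2 - 540*b*m - 5*m^4 + 5*m^3 + 60*m^2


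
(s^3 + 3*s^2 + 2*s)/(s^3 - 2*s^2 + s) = (s^2 + 3*s + 2)/(s^2 - 2*s + 1)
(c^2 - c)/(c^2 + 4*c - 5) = c/(c + 5)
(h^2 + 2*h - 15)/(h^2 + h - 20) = (h - 3)/(h - 4)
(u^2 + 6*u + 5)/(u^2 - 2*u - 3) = (u + 5)/(u - 3)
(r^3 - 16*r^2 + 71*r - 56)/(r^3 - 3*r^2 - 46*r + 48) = (r - 7)/(r + 6)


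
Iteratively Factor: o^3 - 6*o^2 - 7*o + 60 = (o - 5)*(o^2 - o - 12) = (o - 5)*(o - 4)*(o + 3)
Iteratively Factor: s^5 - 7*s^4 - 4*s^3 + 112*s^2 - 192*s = (s - 4)*(s^4 - 3*s^3 - 16*s^2 + 48*s) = (s - 4)^2*(s^3 + s^2 - 12*s) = (s - 4)^2*(s + 4)*(s^2 - 3*s) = s*(s - 4)^2*(s + 4)*(s - 3)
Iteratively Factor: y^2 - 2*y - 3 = (y + 1)*(y - 3)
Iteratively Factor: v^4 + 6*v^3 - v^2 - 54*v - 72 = (v + 3)*(v^3 + 3*v^2 - 10*v - 24) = (v + 2)*(v + 3)*(v^2 + v - 12) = (v - 3)*(v + 2)*(v + 3)*(v + 4)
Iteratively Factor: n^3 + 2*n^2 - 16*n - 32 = (n - 4)*(n^2 + 6*n + 8) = (n - 4)*(n + 2)*(n + 4)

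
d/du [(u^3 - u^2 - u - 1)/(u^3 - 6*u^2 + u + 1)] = u*(-5*u^3 + 4*u^2 - u - 14)/(u^6 - 12*u^5 + 38*u^4 - 10*u^3 - 11*u^2 + 2*u + 1)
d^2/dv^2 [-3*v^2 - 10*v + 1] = -6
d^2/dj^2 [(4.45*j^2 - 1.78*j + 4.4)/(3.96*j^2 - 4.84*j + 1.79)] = (114.754464*j^3 + 224.73396*j^2 - 430.288848*j + 141.441434)/(62.099136*j^6 - 227.696832*j^5 + 362.50632*j^4 - 319.22704*j^3 + 163.86018*j^2 - 46.523532*j + 5.735339)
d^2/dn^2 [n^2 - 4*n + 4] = 2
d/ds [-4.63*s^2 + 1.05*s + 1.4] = 1.05 - 9.26*s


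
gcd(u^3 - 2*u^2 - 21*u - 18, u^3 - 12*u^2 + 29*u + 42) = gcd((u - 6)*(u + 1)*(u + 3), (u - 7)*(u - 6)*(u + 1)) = u^2 - 5*u - 6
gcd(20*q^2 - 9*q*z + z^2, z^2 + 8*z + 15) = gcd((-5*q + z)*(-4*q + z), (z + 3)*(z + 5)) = 1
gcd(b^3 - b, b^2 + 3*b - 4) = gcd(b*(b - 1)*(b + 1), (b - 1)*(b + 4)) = b - 1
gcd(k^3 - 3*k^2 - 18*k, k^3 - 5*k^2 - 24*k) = k^2 + 3*k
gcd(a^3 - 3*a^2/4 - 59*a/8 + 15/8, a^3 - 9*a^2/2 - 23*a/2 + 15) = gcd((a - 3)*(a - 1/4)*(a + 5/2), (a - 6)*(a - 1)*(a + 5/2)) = a + 5/2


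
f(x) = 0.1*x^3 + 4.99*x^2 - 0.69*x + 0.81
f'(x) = 0.3*x^2 + 9.98*x - 0.69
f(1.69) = 14.38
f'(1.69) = 17.03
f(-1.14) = 7.93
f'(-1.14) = -11.68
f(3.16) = 51.61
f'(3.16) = 33.84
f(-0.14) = 1.00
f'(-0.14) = -2.08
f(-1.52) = 13.04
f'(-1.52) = -15.17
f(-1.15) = 8.05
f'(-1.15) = -11.77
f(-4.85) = 110.13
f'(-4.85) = -42.04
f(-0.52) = 2.50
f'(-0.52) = -5.80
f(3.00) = 46.35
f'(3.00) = 31.95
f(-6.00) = 162.99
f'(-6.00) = -49.77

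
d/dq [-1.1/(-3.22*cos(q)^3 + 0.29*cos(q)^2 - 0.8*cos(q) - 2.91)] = (10.626*cos(q)^2 - 0.638*cos(q) + 0.88)*sin(q)/(3.22*cos(q)^3 - 0.29*cos(q)^2 + 0.8*cos(q) + 2.91)^2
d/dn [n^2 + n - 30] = 2*n + 1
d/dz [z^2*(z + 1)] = z*(3*z + 2)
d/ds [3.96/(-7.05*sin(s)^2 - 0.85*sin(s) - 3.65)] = (55.836*sin(s) + 3.366)*cos(s)/(7.05*sin(s)^2 + 0.85*sin(s) + 3.65)^2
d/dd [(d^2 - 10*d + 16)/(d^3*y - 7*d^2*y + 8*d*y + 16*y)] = (-d^3 + 16*d^2 - 46*d + 72)/(y*(d^5 - 10*d^4 + 25*d^3 + 20*d^2 - 80*d - 64))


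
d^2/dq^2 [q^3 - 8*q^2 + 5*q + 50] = 6*q - 16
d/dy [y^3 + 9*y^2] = 3*y*(y + 6)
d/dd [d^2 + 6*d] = 2*d + 6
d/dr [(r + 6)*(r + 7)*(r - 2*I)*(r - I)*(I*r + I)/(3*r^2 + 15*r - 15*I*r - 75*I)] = (3*I*r^6 + r^5*(26 + 48*I) + r^4*(422 + 218*I) + r^3*(2350 - 190*I) + r^2*(4744 - 3795*I) + r*(700 - 8082*I) - 2330 - 2730*I)/(3*r^4 + r^3*(30 - 30*I) - 300*I*r^2 + r*(-750 - 750*I) - 1875)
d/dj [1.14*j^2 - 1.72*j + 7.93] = 2.28*j - 1.72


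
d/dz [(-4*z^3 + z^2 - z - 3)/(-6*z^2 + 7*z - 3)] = (24*z^4 - 56*z^3 + 37*z^2 - 42*z + 24)/(36*z^4 - 84*z^3 + 85*z^2 - 42*z + 9)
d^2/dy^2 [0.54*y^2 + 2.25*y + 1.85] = 1.08000000000000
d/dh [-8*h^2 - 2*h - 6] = -16*h - 2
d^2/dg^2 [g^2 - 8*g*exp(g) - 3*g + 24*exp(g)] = -8*g*exp(g) + 8*exp(g) + 2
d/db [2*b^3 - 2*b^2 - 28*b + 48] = 6*b^2 - 4*b - 28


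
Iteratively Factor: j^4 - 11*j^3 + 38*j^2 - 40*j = (j - 5)*(j^3 - 6*j^2 + 8*j) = (j - 5)*(j - 2)*(j^2 - 4*j) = (j - 5)*(j - 4)*(j - 2)*(j)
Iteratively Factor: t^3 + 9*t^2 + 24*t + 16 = (t + 4)*(t^2 + 5*t + 4) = (t + 4)^2*(t + 1)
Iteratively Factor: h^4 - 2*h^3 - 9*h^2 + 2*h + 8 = (h - 1)*(h^3 - h^2 - 10*h - 8) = (h - 1)*(h + 1)*(h^2 - 2*h - 8) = (h - 4)*(h - 1)*(h + 1)*(h + 2)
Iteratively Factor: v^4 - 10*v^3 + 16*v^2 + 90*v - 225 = (v - 5)*(v^3 - 5*v^2 - 9*v + 45) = (v - 5)*(v - 3)*(v^2 - 2*v - 15) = (v - 5)*(v - 3)*(v + 3)*(v - 5)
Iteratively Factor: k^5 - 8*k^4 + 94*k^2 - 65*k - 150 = (k + 3)*(k^4 - 11*k^3 + 33*k^2 - 5*k - 50) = (k - 5)*(k + 3)*(k^3 - 6*k^2 + 3*k + 10) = (k - 5)^2*(k + 3)*(k^2 - k - 2) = (k - 5)^2*(k - 2)*(k + 3)*(k + 1)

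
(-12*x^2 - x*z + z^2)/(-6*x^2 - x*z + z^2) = (12*x^2 + x*z - z^2)/(6*x^2 + x*z - z^2)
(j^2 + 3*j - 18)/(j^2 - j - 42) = (j - 3)/(j - 7)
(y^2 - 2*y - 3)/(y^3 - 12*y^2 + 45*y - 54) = (y + 1)/(y^2 - 9*y + 18)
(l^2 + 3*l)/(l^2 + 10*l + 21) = l/(l + 7)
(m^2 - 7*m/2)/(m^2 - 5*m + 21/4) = 2*m/(2*m - 3)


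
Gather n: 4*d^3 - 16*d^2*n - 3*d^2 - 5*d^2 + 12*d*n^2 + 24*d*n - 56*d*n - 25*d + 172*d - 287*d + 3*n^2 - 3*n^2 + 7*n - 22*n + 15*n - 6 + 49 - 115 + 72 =4*d^3 - 8*d^2 + 12*d*n^2 - 140*d + n*(-16*d^2 - 32*d)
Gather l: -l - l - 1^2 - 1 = -2*l - 2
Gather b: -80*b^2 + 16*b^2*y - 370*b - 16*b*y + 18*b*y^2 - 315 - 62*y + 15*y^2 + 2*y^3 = b^2*(16*y - 80) + b*(18*y^2 - 16*y - 370) + 2*y^3 + 15*y^2 - 62*y - 315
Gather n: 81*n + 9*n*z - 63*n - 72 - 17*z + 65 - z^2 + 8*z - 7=n*(9*z + 18) - z^2 - 9*z - 14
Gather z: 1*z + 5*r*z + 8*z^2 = 8*z^2 + z*(5*r + 1)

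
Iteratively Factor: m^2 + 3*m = (m + 3)*(m)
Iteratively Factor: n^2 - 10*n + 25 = (n - 5)*(n - 5)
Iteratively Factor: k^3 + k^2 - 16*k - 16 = (k + 4)*(k^2 - 3*k - 4) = (k + 1)*(k + 4)*(k - 4)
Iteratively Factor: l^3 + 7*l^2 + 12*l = (l + 4)*(l^2 + 3*l) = l*(l + 4)*(l + 3)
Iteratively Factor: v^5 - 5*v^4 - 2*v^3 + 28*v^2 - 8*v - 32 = (v - 2)*(v^4 - 3*v^3 - 8*v^2 + 12*v + 16) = (v - 2)*(v + 1)*(v^3 - 4*v^2 - 4*v + 16) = (v - 2)^2*(v + 1)*(v^2 - 2*v - 8) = (v - 4)*(v - 2)^2*(v + 1)*(v + 2)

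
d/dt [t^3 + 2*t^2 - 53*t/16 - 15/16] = 3*t^2 + 4*t - 53/16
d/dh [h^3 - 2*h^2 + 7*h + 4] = 3*h^2 - 4*h + 7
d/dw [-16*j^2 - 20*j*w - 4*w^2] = -20*j - 8*w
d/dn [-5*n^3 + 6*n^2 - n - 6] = -15*n^2 + 12*n - 1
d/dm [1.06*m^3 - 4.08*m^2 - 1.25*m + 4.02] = 3.18*m^2 - 8.16*m - 1.25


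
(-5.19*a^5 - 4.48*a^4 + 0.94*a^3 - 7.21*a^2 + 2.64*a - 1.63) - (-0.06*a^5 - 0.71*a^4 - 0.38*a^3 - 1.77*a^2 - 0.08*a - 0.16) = -5.13*a^5 - 3.77*a^4 + 1.32*a^3 - 5.44*a^2 + 2.72*a - 1.47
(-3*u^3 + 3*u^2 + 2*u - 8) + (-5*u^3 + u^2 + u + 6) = -8*u^3 + 4*u^2 + 3*u - 2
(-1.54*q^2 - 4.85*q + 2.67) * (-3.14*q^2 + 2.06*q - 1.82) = 4.8356*q^4 + 12.0566*q^3 - 15.572*q^2 + 14.3272*q - 4.8594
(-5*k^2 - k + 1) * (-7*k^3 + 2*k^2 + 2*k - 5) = 35*k^5 - 3*k^4 - 19*k^3 + 25*k^2 + 7*k - 5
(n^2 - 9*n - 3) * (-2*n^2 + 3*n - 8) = -2*n^4 + 21*n^3 - 29*n^2 + 63*n + 24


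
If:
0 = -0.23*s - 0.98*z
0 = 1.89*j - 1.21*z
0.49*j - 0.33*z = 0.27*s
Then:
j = 0.00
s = 0.00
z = 0.00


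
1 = 1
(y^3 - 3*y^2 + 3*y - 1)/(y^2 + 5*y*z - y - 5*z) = (y^2 - 2*y + 1)/(y + 5*z)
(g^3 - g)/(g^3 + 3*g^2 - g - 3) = g/(g + 3)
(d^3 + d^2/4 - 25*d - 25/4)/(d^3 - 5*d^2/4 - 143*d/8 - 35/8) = 2*(d + 5)/(2*d + 7)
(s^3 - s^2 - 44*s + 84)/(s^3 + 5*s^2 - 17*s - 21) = (s^2 - 8*s + 12)/(s^2 - 2*s - 3)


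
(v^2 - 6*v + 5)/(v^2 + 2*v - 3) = (v - 5)/(v + 3)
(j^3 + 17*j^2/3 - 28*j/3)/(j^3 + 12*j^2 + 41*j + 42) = j*(3*j - 4)/(3*(j^2 + 5*j + 6))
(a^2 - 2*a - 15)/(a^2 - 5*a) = (a + 3)/a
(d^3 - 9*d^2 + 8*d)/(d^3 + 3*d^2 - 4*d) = (d - 8)/(d + 4)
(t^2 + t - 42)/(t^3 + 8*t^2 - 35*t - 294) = 1/(t + 7)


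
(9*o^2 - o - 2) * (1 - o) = -9*o^3 + 10*o^2 + o - 2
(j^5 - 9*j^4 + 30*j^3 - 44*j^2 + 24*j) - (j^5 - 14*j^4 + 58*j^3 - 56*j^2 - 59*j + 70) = 5*j^4 - 28*j^3 + 12*j^2 + 83*j - 70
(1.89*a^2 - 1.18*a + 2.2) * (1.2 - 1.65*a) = -3.1185*a^3 + 4.215*a^2 - 5.046*a + 2.64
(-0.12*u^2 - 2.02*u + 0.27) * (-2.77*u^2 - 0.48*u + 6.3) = 0.3324*u^4 + 5.653*u^3 - 0.5343*u^2 - 12.8556*u + 1.701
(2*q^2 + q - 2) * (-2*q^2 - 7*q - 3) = -4*q^4 - 16*q^3 - 9*q^2 + 11*q + 6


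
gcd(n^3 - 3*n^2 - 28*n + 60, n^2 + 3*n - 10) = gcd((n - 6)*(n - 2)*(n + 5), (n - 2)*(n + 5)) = n^2 + 3*n - 10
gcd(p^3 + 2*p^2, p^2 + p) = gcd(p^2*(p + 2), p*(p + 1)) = p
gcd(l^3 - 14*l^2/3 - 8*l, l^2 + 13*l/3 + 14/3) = 1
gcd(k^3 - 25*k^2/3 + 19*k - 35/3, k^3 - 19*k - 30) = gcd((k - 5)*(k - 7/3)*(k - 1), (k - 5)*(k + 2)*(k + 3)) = k - 5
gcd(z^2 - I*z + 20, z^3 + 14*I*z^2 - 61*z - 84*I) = z + 4*I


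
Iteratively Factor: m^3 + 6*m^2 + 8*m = (m)*(m^2 + 6*m + 8) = m*(m + 2)*(m + 4)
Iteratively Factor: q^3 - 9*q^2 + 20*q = (q - 4)*(q^2 - 5*q) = (q - 5)*(q - 4)*(q)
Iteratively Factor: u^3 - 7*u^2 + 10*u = (u - 5)*(u^2 - 2*u) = u*(u - 5)*(u - 2)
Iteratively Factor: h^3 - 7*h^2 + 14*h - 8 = (h - 4)*(h^2 - 3*h + 2) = (h - 4)*(h - 2)*(h - 1)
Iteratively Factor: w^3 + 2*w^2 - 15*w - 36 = (w + 3)*(w^2 - w - 12) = (w - 4)*(w + 3)*(w + 3)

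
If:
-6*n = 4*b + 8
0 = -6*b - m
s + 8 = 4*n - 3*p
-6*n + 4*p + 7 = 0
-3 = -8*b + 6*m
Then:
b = 3/44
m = -9/22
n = -91/66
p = -42/11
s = -68/33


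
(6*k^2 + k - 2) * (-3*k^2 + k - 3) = -18*k^4 + 3*k^3 - 11*k^2 - 5*k + 6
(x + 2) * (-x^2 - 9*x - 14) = -x^3 - 11*x^2 - 32*x - 28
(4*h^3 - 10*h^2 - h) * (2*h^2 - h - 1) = 8*h^5 - 24*h^4 + 4*h^3 + 11*h^2 + h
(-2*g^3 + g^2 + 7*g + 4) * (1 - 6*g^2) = 12*g^5 - 6*g^4 - 44*g^3 - 23*g^2 + 7*g + 4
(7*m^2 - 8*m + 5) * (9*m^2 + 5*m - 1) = 63*m^4 - 37*m^3 - 2*m^2 + 33*m - 5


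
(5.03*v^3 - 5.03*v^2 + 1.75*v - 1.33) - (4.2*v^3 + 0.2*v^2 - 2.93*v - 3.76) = 0.83*v^3 - 5.23*v^2 + 4.68*v + 2.43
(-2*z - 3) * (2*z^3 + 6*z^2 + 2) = -4*z^4 - 18*z^3 - 18*z^2 - 4*z - 6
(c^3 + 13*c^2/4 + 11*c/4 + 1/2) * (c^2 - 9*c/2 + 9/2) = c^5 - 5*c^4/4 - 59*c^3/8 + 11*c^2/4 + 81*c/8 + 9/4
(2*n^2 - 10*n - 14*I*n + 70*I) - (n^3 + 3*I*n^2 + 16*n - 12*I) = -n^3 + 2*n^2 - 3*I*n^2 - 26*n - 14*I*n + 82*I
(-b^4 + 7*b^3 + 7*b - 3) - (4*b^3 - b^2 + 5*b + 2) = -b^4 + 3*b^3 + b^2 + 2*b - 5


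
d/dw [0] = 0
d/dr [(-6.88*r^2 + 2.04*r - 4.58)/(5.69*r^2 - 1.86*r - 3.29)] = (1.1892*r^2 + 97.3908*r - 15.2304)/(32.3761*r^4 - 21.1668*r^3 - 33.9806*r^2 + 12.2388*r + 10.8241)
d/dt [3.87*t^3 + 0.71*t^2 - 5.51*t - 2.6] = 11.61*t^2 + 1.42*t - 5.51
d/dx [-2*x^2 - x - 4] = -4*x - 1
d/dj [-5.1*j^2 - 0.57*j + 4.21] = -10.2*j - 0.57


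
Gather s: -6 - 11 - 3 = -20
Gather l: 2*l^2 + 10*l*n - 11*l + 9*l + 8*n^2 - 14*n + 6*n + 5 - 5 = 2*l^2 + l*(10*n - 2) + 8*n^2 - 8*n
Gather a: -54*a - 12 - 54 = -54*a - 66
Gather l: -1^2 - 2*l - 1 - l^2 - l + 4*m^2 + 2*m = -l^2 - 3*l + 4*m^2 + 2*m - 2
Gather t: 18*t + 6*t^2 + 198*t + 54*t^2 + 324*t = 60*t^2 + 540*t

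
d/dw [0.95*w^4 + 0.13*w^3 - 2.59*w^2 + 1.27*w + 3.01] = 3.8*w^3 + 0.39*w^2 - 5.18*w + 1.27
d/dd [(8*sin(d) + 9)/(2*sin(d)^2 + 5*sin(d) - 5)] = (-36*sin(d) + 8*cos(2*d) - 93)*cos(d)/(5*sin(d) - cos(2*d) - 4)^2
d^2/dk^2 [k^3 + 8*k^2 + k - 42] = 6*k + 16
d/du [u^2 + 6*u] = 2*u + 6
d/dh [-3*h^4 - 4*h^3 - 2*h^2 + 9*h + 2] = -12*h^3 - 12*h^2 - 4*h + 9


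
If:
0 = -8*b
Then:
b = 0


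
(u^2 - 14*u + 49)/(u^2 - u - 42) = (u - 7)/(u + 6)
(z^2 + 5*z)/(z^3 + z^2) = (z + 5)/(z*(z + 1))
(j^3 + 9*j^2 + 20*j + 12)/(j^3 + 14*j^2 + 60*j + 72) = (j + 1)/(j + 6)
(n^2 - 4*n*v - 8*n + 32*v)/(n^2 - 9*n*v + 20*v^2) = (8 - n)/(-n + 5*v)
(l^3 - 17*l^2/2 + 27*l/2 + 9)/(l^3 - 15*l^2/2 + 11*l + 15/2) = (l - 6)/(l - 5)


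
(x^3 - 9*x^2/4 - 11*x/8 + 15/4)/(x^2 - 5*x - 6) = (-8*x^3 + 18*x^2 + 11*x - 30)/(8*(-x^2 + 5*x + 6))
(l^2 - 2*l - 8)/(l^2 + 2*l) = (l - 4)/l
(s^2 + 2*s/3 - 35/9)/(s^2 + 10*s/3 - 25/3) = (s + 7/3)/(s + 5)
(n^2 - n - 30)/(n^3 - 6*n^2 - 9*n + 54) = (n + 5)/(n^2 - 9)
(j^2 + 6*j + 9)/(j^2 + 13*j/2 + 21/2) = 2*(j + 3)/(2*j + 7)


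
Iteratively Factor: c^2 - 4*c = (c - 4)*(c)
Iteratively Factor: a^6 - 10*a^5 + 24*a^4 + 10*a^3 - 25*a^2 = (a + 1)*(a^5 - 11*a^4 + 35*a^3 - 25*a^2) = a*(a + 1)*(a^4 - 11*a^3 + 35*a^2 - 25*a) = a^2*(a + 1)*(a^3 - 11*a^2 + 35*a - 25) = a^2*(a - 5)*(a + 1)*(a^2 - 6*a + 5) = a^2*(a - 5)*(a - 1)*(a + 1)*(a - 5)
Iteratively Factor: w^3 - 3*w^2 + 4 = (w + 1)*(w^2 - 4*w + 4) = (w - 2)*(w + 1)*(w - 2)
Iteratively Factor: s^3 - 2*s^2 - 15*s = (s)*(s^2 - 2*s - 15) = s*(s + 3)*(s - 5)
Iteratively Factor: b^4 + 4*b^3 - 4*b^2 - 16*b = (b + 4)*(b^3 - 4*b) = (b + 2)*(b + 4)*(b^2 - 2*b) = (b - 2)*(b + 2)*(b + 4)*(b)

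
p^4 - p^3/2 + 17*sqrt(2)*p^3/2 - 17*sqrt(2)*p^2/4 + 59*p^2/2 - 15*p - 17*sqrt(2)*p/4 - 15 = (p - 1)*(p + 1/2)*(p + 5*sqrt(2)/2)*(p + 6*sqrt(2))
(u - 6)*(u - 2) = u^2 - 8*u + 12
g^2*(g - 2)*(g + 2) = g^4 - 4*g^2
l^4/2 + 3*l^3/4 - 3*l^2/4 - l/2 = l*(l/2 + 1)*(l - 1)*(l + 1/2)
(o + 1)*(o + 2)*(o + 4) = o^3 + 7*o^2 + 14*o + 8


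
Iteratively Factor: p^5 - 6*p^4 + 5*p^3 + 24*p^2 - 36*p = (p - 2)*(p^4 - 4*p^3 - 3*p^2 + 18*p) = (p - 3)*(p - 2)*(p^3 - p^2 - 6*p) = p*(p - 3)*(p - 2)*(p^2 - p - 6) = p*(p - 3)*(p - 2)*(p + 2)*(p - 3)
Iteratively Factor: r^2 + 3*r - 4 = (r + 4)*(r - 1)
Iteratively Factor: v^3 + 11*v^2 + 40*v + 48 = (v + 3)*(v^2 + 8*v + 16) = (v + 3)*(v + 4)*(v + 4)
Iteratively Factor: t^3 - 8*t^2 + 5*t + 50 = (t + 2)*(t^2 - 10*t + 25) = (t - 5)*(t + 2)*(t - 5)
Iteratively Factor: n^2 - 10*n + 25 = (n - 5)*(n - 5)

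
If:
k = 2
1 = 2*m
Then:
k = 2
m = 1/2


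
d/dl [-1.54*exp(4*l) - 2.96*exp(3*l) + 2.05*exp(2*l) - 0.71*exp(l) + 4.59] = (-6.16*exp(3*l) - 8.88*exp(2*l) + 4.1*exp(l) - 0.71)*exp(l)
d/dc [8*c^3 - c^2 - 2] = 2*c*(12*c - 1)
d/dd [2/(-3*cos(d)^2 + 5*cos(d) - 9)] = 2*(5 - 6*cos(d))*sin(d)/(3*cos(d)^2 - 5*cos(d) + 9)^2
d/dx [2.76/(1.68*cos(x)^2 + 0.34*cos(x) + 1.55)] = (9.2736*cos(x) + 0.9384)*sin(x)/(1.68*cos(x)^2 + 0.34*cos(x) + 1.55)^2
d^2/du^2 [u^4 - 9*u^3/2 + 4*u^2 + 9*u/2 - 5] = 12*u^2 - 27*u + 8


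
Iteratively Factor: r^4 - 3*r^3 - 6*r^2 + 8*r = (r)*(r^3 - 3*r^2 - 6*r + 8) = r*(r - 1)*(r^2 - 2*r - 8) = r*(r - 4)*(r - 1)*(r + 2)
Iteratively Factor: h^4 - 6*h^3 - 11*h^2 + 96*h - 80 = (h + 4)*(h^3 - 10*h^2 + 29*h - 20) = (h - 1)*(h + 4)*(h^2 - 9*h + 20) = (h - 4)*(h - 1)*(h + 4)*(h - 5)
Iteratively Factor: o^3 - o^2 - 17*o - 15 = (o + 3)*(o^2 - 4*o - 5) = (o - 5)*(o + 3)*(o + 1)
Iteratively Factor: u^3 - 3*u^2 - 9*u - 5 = (u + 1)*(u^2 - 4*u - 5) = (u - 5)*(u + 1)*(u + 1)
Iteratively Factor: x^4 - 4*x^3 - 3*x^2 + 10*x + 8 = (x - 4)*(x^3 - 3*x - 2) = (x - 4)*(x + 1)*(x^2 - x - 2) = (x - 4)*(x - 2)*(x + 1)*(x + 1)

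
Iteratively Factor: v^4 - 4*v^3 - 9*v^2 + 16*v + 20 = (v - 5)*(v^3 + v^2 - 4*v - 4) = (v - 5)*(v + 2)*(v^2 - v - 2) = (v - 5)*(v - 2)*(v + 2)*(v + 1)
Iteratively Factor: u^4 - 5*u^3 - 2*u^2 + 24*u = (u - 3)*(u^3 - 2*u^2 - 8*u) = u*(u - 3)*(u^2 - 2*u - 8) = u*(u - 4)*(u - 3)*(u + 2)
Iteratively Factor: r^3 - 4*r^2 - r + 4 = (r + 1)*(r^2 - 5*r + 4) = (r - 4)*(r + 1)*(r - 1)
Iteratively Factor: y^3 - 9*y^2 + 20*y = (y)*(y^2 - 9*y + 20) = y*(y - 4)*(y - 5)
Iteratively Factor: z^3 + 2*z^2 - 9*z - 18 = (z + 2)*(z^2 - 9) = (z - 3)*(z + 2)*(z + 3)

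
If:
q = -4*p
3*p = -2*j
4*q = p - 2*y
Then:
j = -3*y/17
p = 2*y/17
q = -8*y/17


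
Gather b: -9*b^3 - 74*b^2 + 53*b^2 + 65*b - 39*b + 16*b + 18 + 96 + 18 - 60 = -9*b^3 - 21*b^2 + 42*b + 72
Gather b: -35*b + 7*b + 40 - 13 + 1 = 28 - 28*b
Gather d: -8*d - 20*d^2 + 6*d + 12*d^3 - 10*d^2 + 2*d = 12*d^3 - 30*d^2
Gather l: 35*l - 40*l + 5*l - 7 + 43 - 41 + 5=0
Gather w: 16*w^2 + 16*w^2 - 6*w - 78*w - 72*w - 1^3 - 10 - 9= 32*w^2 - 156*w - 20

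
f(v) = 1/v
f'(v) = -1/v^2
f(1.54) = 0.65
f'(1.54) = -0.42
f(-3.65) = -0.27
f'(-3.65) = -0.08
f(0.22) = 4.55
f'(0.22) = -20.66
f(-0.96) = -1.04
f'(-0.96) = -1.09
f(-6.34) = -0.16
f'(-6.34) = -0.02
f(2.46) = 0.41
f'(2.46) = -0.17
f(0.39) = 2.56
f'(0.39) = -6.57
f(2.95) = 0.34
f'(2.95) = -0.11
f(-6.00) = -0.17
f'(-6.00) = -0.03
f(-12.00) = -0.08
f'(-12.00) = -0.00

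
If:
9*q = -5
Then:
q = -5/9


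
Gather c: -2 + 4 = 2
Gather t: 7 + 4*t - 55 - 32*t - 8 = -28*t - 56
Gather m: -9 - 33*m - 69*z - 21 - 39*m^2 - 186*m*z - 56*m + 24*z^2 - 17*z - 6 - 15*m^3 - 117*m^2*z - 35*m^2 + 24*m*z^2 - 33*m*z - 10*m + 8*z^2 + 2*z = -15*m^3 + m^2*(-117*z - 74) + m*(24*z^2 - 219*z - 99) + 32*z^2 - 84*z - 36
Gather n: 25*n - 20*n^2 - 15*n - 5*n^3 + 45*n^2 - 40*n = -5*n^3 + 25*n^2 - 30*n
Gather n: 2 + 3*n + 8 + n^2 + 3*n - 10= n^2 + 6*n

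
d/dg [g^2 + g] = 2*g + 1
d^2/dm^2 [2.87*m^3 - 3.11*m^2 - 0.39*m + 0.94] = 17.22*m - 6.22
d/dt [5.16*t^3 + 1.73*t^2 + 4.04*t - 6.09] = 15.48*t^2 + 3.46*t + 4.04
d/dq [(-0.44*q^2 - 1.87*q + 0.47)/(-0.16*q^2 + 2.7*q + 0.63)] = (-1.4872*q^2 - 0.404*q - 2.4471)/(0.0256*q^4 - 0.864*q^3 + 7.0884*q^2 + 3.402*q + 0.3969)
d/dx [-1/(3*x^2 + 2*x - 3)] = 2*(3*x + 1)/(3*x^2 + 2*x - 3)^2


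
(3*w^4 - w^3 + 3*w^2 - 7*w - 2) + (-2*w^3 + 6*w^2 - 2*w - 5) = 3*w^4 - 3*w^3 + 9*w^2 - 9*w - 7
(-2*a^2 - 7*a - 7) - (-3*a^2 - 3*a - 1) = a^2 - 4*a - 6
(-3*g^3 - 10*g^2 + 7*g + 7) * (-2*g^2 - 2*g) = 6*g^5 + 26*g^4 + 6*g^3 - 28*g^2 - 14*g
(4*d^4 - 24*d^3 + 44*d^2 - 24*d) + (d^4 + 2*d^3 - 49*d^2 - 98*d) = 5*d^4 - 22*d^3 - 5*d^2 - 122*d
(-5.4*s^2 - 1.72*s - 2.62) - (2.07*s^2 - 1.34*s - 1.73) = -7.47*s^2 - 0.38*s - 0.89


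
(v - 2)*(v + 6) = v^2 + 4*v - 12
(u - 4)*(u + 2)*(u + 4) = u^3 + 2*u^2 - 16*u - 32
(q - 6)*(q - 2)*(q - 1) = q^3 - 9*q^2 + 20*q - 12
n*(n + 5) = n^2 + 5*n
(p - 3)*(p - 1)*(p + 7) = p^3 + 3*p^2 - 25*p + 21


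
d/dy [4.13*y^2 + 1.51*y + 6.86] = 8.26*y + 1.51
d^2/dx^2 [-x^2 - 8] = -2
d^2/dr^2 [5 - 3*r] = 0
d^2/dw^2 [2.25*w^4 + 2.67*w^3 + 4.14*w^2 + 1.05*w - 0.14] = 27.0*w^2 + 16.02*w + 8.28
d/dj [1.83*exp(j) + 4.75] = 1.83*exp(j)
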